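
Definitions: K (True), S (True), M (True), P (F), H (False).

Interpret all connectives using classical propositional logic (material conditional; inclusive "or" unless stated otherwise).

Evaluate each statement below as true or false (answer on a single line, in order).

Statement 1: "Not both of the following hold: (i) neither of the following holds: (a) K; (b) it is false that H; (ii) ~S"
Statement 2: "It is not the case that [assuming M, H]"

Statement 1: Parsed as (K ↓ ¬H) ↑ ¬S

¬H = ¬F = T
K ↓ ¬H = T ↓ T = F
¬S = ¬T = F
(K ↓ ¬H) ↑ ¬S = F ↑ F = T
So Statement 1 is true.

Statement 2: This is ¬(M → H).

M → H = T → F = F
¬(M → H) = ¬F = T
So Statement 2 is true.

Statement 1 T, Statement 2 T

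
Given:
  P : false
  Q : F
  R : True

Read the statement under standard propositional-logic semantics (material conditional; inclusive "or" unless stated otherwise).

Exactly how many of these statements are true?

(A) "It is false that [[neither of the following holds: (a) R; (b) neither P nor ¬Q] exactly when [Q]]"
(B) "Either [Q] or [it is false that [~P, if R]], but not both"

0

(A): Parsed as ¬((R ↓ (P ↓ ¬Q)) ↔ Q)

¬Q = ¬F = T
P ↓ ¬Q = F ↓ T = F
R ↓ (P ↓ ¬Q) = T ↓ F = F
(R ↓ (P ↓ ¬Q)) ↔ Q = F ↔ F = T
¬((R ↓ (P ↓ ¬Q)) ↔ Q) = ¬T = F
Thus (A) is false.

(B): This is Q ⊕ ¬(R → ¬P).

¬P = ¬F = T
R → ¬P = T → T = T
¬(R → ¬P) = ¬T = F
Q ⊕ ¬(R → ¬P) = F ⊕ F = F
Thus (B) is false.

0 of the 2 statements are true (none).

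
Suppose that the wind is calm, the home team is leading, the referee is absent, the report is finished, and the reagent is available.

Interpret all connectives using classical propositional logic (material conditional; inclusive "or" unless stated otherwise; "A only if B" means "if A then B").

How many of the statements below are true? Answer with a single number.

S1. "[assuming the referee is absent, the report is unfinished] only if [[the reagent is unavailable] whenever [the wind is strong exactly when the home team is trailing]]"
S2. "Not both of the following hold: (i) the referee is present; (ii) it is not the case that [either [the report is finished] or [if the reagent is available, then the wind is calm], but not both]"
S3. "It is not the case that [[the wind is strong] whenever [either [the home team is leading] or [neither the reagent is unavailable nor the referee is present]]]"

Let R = "the referee is present" (False), S = "the report is finished" (True), P = "the wind is strong" (False), Q = "the home team is leading" (True), U = "the reagent is available" (True).

S1: Formalization: (not R -> not S) -> ((P iff not Q) -> not U)

not R = not False = True
not S = not True = False
not R -> not S = True -> False = False
not Q = not True = False
P iff not Q = False iff False = True
not U = not True = False
(P iff not Q) -> not U = True -> False = False
(not R -> not S) -> ((P iff not Q) -> not U) = False -> False = True
Hence S1 is true.

S2: Parsed as R nand not (S xor (U -> not P))

not P = not False = True
U -> not P = True -> True = True
S xor (U -> not P) = True xor True = False
not (S xor (U -> not P)) = not False = True
R nand not (S xor (U -> not P)) = False nand True = True
So S2 is true.

S3: This is not ((Q or (not U nor R)) -> P).

not U = not True = False
not U nor R = False nor False = True
Q or (not U nor R) = True or True = True
(Q or (not U nor R)) -> P = True -> False = False
not ((Q or (not U nor R)) -> P) = not False = True
Thus S3 is true.

Count: 3.

3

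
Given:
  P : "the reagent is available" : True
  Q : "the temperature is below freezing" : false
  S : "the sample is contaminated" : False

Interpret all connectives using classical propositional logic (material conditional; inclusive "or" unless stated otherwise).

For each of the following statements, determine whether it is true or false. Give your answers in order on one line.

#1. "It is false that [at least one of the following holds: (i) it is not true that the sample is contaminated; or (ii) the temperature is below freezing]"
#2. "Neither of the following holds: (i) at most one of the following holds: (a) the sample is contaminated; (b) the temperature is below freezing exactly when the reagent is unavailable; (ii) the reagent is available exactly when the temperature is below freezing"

#1 False; #2 False

#1: In symbols: ~(~S | Q)

~S = ~F = T
~S | Q = T | F = T
~(~S | Q) = ~T = F
Thus #1 is false.

#2: Formalization: (S nand (Q <-> ~P)) nor (P <-> Q)

~P = ~T = F
Q <-> ~P = F <-> F = T
S nand (Q <-> ~P) = F nand T = T
P <-> Q = T <-> F = F
(S nand (Q <-> ~P)) nor (P <-> Q) = T nor F = F
Hence #2 is false.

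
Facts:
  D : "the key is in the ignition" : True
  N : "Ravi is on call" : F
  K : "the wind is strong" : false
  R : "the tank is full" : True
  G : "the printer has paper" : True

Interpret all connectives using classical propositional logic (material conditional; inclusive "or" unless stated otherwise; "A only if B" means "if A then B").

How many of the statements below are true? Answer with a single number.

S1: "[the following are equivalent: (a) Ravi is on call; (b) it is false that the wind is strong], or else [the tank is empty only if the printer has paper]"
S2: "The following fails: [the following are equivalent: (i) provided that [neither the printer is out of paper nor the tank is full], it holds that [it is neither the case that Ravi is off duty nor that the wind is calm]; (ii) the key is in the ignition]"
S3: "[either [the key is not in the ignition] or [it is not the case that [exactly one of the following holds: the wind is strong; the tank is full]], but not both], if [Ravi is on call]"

2

S1: In symbols: (N ↔ ¬K) ∨ (¬R → G)

¬K = ¬F = T
N ↔ ¬K = F ↔ T = F
¬R = ¬T = F
¬R → G = F → T = T
(N ↔ ¬K) ∨ (¬R → G) = F ∨ T = T
Hence S1 is true.

S2: Formalization: ¬(((¬G ↓ R) → (¬N ↓ ¬K)) ↔ D)

¬G = ¬T = F
¬G ↓ R = F ↓ T = F
¬N = ¬F = T
¬K = ¬F = T
¬N ↓ ¬K = T ↓ T = F
(¬G ↓ R) → (¬N ↓ ¬K) = F → F = T
((¬G ↓ R) → (¬N ↓ ¬K)) ↔ D = T ↔ T = T
¬(((¬G ↓ R) → (¬N ↓ ¬K)) ↔ D) = ¬T = F
So S2 is false.

S3: Parsed as N → (¬D ⊕ ¬(K ⊕ R))

¬D = ¬T = F
K ⊕ R = F ⊕ T = T
¬(K ⊕ R) = ¬T = F
¬D ⊕ ¬(K ⊕ R) = F ⊕ F = F
N → (¬D ⊕ ¬(K ⊕ R)) = F → F = T
So S3 is true.

2 of the 3 statements are true.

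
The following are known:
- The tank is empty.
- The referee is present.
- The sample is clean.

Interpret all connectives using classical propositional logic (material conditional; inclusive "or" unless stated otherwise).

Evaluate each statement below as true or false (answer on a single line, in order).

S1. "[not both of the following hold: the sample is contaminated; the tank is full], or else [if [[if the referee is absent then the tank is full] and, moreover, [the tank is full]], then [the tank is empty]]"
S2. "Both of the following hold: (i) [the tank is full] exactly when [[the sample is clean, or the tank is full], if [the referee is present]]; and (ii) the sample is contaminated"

Let R = "the sample is contaminated" (F), P = "the tank is full" (F), Q = "the referee is present" (T).

S1: Formalization: (R nand P) | (((~Q -> P) & P) -> ~P)

R nand P = F nand F = T
~Q = ~T = F
~Q -> P = F -> F = T
(~Q -> P) & P = T & F = F
~P = ~F = T
((~Q -> P) & P) -> ~P = F -> T = T
(R nand P) | (((~Q -> P) & P) -> ~P) = T | T = T
So S1 is true.

S2: This is (P <-> (Q -> (~R | P))) & R.

~R = ~F = T
~R | P = T | F = T
Q -> (~R | P) = T -> T = T
P <-> (Q -> (~R | P)) = F <-> T = F
(P <-> (Q -> (~R | P))) & R = F & F = F
Thus S2 is false.

S1 T, S2 F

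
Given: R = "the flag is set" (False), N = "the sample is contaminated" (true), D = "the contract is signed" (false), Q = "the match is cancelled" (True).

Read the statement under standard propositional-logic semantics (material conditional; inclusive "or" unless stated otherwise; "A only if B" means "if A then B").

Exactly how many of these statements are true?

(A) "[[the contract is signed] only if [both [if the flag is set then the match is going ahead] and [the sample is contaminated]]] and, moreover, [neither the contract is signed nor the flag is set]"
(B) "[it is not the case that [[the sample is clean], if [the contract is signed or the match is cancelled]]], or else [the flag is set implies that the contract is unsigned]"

2

(A): Formalization: (D -> ((R -> not Q) and N)) and (D nor R)

not Q = not True = False
R -> not Q = False -> False = True
(R -> not Q) and N = True and True = True
D -> ((R -> not Q) and N) = False -> True = True
D nor R = False nor False = True
(D -> ((R -> not Q) and N)) and (D nor R) = True and True = True
So (A) is true.

(B): This is not ((D or Q) -> not N) or (R -> not D).

D or Q = False or True = True
not N = not True = False
(D or Q) -> not N = True -> False = False
not ((D or Q) -> not N) = not False = True
not D = not False = True
R -> not D = False -> True = True
not ((D or Q) -> not N) or (R -> not D) = True or True = True
So (B) is true.

Count: 2.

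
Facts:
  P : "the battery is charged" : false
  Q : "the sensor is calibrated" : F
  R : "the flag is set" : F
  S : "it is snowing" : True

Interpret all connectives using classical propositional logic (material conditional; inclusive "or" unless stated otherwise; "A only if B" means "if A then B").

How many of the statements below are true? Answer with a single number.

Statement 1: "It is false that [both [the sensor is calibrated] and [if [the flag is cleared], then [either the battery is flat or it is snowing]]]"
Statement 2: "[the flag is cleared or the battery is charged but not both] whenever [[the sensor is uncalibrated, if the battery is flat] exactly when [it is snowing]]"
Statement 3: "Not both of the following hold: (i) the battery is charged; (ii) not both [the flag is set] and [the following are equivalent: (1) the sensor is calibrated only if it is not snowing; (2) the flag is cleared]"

Statement 1: This is ¬(Q ∧ (¬R → (¬P ∨ S))).

¬R = ¬F = T
¬P = ¬F = T
¬P ∨ S = T ∨ T = T
¬R → (¬P ∨ S) = T → T = T
Q ∧ (¬R → (¬P ∨ S)) = F ∧ T = F
¬(Q ∧ (¬R → (¬P ∨ S))) = ¬F = T
Hence Statement 1 is true.

Statement 2: Formalization: ((¬P → ¬Q) ↔ S) → (¬R ⊕ P)

¬P = ¬F = T
¬Q = ¬F = T
¬P → ¬Q = T → T = T
(¬P → ¬Q) ↔ S = T ↔ T = T
¬R = ¬F = T
¬R ⊕ P = T ⊕ F = T
((¬P → ¬Q) ↔ S) → (¬R ⊕ P) = T → T = T
So Statement 2 is true.

Statement 3: Parsed as P ↑ (R ↑ ((Q → ¬S) ↔ ¬R))

¬S = ¬T = F
Q → ¬S = F → F = T
¬R = ¬F = T
(Q → ¬S) ↔ ¬R = T ↔ T = T
R ↑ ((Q → ¬S) ↔ ¬R) = F ↑ T = T
P ↑ (R ↑ ((Q → ¬S) ↔ ¬R)) = F ↑ T = T
Hence Statement 3 is true.

3 of the 3 statements are true.

3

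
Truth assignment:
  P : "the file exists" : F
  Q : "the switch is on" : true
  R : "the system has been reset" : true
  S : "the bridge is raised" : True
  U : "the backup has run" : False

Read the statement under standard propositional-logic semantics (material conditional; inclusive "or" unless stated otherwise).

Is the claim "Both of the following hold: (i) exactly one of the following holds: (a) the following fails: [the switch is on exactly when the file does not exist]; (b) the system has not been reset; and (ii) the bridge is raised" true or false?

The statement is false.

Formalization: (~(Q <-> ~P) xor ~R) & S

~P = ~F = T
Q <-> ~P = T <-> T = T
~(Q <-> ~P) = ~T = F
~R = ~T = F
~(Q <-> ~P) xor ~R = F xor F = F
(~(Q <-> ~P) xor ~R) & S = F & T = F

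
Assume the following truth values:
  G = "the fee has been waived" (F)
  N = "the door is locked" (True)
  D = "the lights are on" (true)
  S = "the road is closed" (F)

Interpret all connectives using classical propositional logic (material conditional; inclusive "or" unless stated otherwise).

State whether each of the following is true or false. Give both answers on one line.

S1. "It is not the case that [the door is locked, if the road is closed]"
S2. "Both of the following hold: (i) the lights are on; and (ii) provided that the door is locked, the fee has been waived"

S1 False, S2 False

S1: Parsed as not (S -> N)

S -> N = False -> True = True
not (S -> N) = not True = False
Hence S1 is false.

S2: Parsed as D and (N -> G)

N -> G = True -> False = False
D and (N -> G) = True and False = False
So S2 is false.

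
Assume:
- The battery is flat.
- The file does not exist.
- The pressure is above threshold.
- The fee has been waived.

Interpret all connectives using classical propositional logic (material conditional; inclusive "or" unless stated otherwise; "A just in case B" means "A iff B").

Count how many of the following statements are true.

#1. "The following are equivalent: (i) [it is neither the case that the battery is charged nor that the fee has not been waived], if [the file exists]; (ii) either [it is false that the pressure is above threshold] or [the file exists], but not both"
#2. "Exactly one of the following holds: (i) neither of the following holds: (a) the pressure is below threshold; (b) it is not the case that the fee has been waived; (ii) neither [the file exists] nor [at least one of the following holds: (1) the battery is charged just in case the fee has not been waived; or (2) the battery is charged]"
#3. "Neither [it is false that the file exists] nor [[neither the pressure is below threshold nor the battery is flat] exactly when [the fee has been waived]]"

Let K = "the file exists" (F), W = "the battery is charged" (F), R = "the fee has been waived" (T), P = "the pressure is above threshold" (T).

#1: This is (K → (W ↓ ¬R)) ↔ (¬P ⊕ K).

¬R = ¬T = F
W ↓ ¬R = F ↓ F = T
K → (W ↓ ¬R) = F → T = T
¬P = ¬T = F
¬P ⊕ K = F ⊕ F = F
(K → (W ↓ ¬R)) ↔ (¬P ⊕ K) = T ↔ F = F
Hence #1 is false.

#2: In symbols: (¬P ↓ ¬R) ⊕ (K ↓ ((W ↔ ¬R) ∨ W))

¬P = ¬T = F
¬R = ¬T = F
¬P ↓ ¬R = F ↓ F = T
¬R = ¬T = F
W ↔ ¬R = F ↔ F = T
(W ↔ ¬R) ∨ W = T ∨ F = T
K ↓ ((W ↔ ¬R) ∨ W) = F ↓ T = F
(¬P ↓ ¬R) ⊕ (K ↓ ((W ↔ ¬R) ∨ W)) = T ⊕ F = T
Thus #2 is true.

#3: In symbols: ¬K ↓ ((¬P ↓ ¬W) ↔ R)

¬K = ¬F = T
¬P = ¬T = F
¬W = ¬F = T
¬P ↓ ¬W = F ↓ T = F
(¬P ↓ ¬W) ↔ R = F ↔ T = F
¬K ↓ ((¬P ↓ ¬W) ↔ R) = T ↓ F = F
Thus #3 is false.

1 of the 3 statements is true (#2).

1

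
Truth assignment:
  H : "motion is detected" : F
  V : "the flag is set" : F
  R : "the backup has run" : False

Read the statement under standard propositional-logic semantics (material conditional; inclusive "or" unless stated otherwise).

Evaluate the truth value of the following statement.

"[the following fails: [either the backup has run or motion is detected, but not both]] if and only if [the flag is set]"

Parsed as not (R xor H) iff V

R xor H = False xor False = False
not (R xor H) = not False = True
not (R xor H) iff V = True iff False = False

The statement is false.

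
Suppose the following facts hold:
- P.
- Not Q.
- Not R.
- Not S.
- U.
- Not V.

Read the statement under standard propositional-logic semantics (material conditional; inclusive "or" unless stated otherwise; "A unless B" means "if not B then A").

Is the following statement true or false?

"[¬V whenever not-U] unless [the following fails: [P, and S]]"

In symbols: (¬U → ¬V) ∨ ¬(P ∧ S)

¬U = ¬T = F
¬V = ¬F = T
¬U → ¬V = F → T = T
P ∧ S = T ∧ F = F
¬(P ∧ S) = ¬F = T
(¬U → ¬V) ∨ ¬(P ∧ S) = T ∨ T = T

True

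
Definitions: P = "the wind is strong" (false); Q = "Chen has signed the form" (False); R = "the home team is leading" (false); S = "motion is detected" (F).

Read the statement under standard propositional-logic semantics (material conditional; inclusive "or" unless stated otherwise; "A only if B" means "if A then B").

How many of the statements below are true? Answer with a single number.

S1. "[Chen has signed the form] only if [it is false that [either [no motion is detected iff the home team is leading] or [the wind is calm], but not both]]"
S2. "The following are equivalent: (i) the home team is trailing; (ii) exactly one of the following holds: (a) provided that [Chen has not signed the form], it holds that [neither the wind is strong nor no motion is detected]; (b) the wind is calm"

2

S1: Parsed as Q → ¬((¬S ↔ R) ⊕ ¬P)

¬S = ¬F = T
¬S ↔ R = T ↔ F = F
¬P = ¬F = T
(¬S ↔ R) ⊕ ¬P = F ⊕ T = T
¬((¬S ↔ R) ⊕ ¬P) = ¬T = F
Q → ¬((¬S ↔ R) ⊕ ¬P) = F → F = T
Thus S1 is true.

S2: In symbols: ¬R ↔ ((¬Q → (P ↓ ¬S)) ⊕ ¬P)

¬R = ¬F = T
¬Q = ¬F = T
¬S = ¬F = T
P ↓ ¬S = F ↓ T = F
¬Q → (P ↓ ¬S) = T → F = F
¬P = ¬F = T
(¬Q → (P ↓ ¬S)) ⊕ ¬P = F ⊕ T = T
¬R ↔ ((¬Q → (P ↓ ¬S)) ⊕ ¬P) = T ↔ T = T
Thus S2 is true.

2 of the 2 statements are true.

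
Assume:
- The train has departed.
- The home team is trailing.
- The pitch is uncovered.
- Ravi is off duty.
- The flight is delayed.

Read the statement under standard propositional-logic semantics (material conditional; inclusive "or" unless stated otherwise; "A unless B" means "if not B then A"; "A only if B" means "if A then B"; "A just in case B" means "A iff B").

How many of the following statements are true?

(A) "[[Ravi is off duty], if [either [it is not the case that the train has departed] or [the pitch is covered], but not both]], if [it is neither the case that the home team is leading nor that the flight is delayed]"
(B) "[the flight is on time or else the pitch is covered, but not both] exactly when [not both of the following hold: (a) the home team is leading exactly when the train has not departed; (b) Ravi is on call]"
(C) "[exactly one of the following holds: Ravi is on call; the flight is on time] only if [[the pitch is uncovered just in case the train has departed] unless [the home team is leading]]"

Let V = "the home team is leading" (F), Q = "the flight is delayed" (T), R = "the train has departed" (T), G = "the pitch is covered" (F), K = "Ravi is on call" (F).

(A): Parsed as (V nor Q) -> ((~R xor G) -> ~K)

V nor Q = F nor T = F
~R = ~T = F
~R xor G = F xor F = F
~K = ~F = T
(~R xor G) -> ~K = F -> T = T
(V nor Q) -> ((~R xor G) -> ~K) = F -> T = T
So (A) is true.

(B): This is (~Q xor G) <-> ((V <-> ~R) nand K).

~Q = ~T = F
~Q xor G = F xor F = F
~R = ~T = F
V <-> ~R = F <-> F = T
(V <-> ~R) nand K = T nand F = T
(~Q xor G) <-> ((V <-> ~R) nand K) = F <-> T = F
Thus (B) is false.

(C): Parsed as (K xor ~Q) -> ((~G <-> R) | V)

~Q = ~T = F
K xor ~Q = F xor F = F
~G = ~F = T
~G <-> R = T <-> T = T
(~G <-> R) | V = T | F = T
(K xor ~Q) -> ((~G <-> R) | V) = F -> T = T
So (C) is true.

True statements: 2.

2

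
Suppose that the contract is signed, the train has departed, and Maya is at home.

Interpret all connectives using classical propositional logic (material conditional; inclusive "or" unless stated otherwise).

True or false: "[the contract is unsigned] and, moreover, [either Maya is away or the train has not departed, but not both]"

False.

Let P = "the contract is signed" (T), R = "Maya is at home" (T), Q = "the train has departed" (T).
This is ~P & (~R xor ~Q).

~P = ~T = F
~R = ~T = F
~Q = ~T = F
~R xor ~Q = F xor F = F
~P & (~R xor ~Q) = F & F = F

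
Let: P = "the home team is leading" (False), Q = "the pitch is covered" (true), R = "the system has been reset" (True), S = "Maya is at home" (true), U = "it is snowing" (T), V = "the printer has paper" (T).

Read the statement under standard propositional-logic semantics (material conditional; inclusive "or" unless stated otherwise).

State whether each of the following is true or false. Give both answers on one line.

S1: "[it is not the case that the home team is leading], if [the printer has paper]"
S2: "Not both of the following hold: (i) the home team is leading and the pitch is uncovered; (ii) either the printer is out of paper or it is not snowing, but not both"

S1 True; S2 True

S1: Formalization: V -> not P

not P = not False = True
V -> not P = True -> True = True
Thus S1 is true.

S2: In symbols: (P and not Q) nand (not V xor not U)

not Q = not True = False
P and not Q = False and False = False
not V = not True = False
not U = not True = False
not V xor not U = False xor False = False
(P and not Q) nand (not V xor not U) = False nand False = True
Hence S2 is true.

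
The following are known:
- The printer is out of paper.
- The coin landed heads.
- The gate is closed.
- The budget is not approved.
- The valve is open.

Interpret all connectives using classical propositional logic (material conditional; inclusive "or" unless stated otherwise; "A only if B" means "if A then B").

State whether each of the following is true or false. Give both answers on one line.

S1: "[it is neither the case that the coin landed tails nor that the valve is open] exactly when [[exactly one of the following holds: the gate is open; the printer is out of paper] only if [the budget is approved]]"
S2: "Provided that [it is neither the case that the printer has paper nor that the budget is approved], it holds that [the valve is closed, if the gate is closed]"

Let Q = "the coin landed heads" (True), U = "the valve is open" (True), R = "the gate is open" (False), P = "the printer has paper" (False), S = "the budget is approved" (False).

S1: Formalization: (not Q nor U) iff ((R xor not P) -> S)

not Q = not True = False
not Q nor U = False nor True = False
not P = not False = True
R xor not P = False xor True = True
(R xor not P) -> S = True -> False = False
(not Q nor U) iff ((R xor not P) -> S) = False iff False = True
Hence S1 is true.

S2: In symbols: (P nor S) -> (not R -> not U)

P nor S = False nor False = True
not R = not False = True
not U = not True = False
not R -> not U = True -> False = False
(P nor S) -> (not R -> not U) = True -> False = False
So S2 is false.

S1 True, S2 False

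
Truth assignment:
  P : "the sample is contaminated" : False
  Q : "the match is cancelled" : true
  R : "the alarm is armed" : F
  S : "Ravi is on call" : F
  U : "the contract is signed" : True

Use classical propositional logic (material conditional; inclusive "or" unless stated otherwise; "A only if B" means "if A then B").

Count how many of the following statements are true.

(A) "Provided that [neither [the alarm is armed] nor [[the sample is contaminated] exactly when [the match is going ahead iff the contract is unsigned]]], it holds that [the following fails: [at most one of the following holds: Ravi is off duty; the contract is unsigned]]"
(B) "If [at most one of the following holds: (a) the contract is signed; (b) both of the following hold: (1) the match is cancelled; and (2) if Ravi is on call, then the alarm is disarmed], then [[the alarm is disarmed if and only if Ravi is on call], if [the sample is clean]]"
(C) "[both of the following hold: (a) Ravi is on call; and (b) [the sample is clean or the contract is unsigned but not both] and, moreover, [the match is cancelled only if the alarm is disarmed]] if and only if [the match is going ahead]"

2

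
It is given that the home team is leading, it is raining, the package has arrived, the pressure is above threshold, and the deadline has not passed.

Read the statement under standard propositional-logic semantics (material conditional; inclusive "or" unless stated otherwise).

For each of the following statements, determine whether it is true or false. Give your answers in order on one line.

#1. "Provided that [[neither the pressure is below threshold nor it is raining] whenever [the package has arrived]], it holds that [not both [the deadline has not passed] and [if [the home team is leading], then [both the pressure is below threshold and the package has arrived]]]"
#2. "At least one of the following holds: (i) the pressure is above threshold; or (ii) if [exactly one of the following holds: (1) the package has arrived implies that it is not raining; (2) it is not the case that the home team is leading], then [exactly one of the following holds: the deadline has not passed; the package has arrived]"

#1 true, #2 true

Let W = "the package has arrived" (True), Q = "the pressure is above threshold" (True), V = "it is raining" (True), N = "the deadline has passed" (False), S = "the home team is leading" (True).

#1: Formalization: (W -> (not Q nor V)) -> (not N nand (S -> (not Q and W)))

not Q = not True = False
not Q nor V = False nor True = False
W -> (not Q nor V) = True -> False = False
not N = not False = True
not Q = not True = False
not Q and W = False and True = False
S -> (not Q and W) = True -> False = False
not N nand (S -> (not Q and W)) = True nand False = True
(W -> (not Q nor V)) -> (not N nand (S -> (not Q and W))) = False -> True = True
Thus #1 is true.

#2: In symbols: Q or (((W -> not V) xor not S) -> (not N xor W))

not V = not True = False
W -> not V = True -> False = False
not S = not True = False
(W -> not V) xor not S = False xor False = False
not N = not False = True
not N xor W = True xor True = False
((W -> not V) xor not S) -> (not N xor W) = False -> False = True
Q or (((W -> not V) xor not S) -> (not N xor W)) = True or True = True
Hence #2 is true.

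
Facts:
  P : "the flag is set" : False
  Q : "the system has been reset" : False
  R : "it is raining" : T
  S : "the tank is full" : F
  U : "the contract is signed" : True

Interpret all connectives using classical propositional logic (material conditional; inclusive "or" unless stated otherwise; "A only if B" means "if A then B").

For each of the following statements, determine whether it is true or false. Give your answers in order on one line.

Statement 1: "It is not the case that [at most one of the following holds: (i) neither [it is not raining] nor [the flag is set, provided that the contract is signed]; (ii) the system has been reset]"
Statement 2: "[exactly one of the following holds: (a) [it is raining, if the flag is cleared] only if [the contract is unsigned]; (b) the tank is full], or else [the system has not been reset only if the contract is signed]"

Statement 1: In symbols: ~((~R nor (U -> P)) nand Q)

~R = ~T = F
U -> P = T -> F = F
~R nor (U -> P) = F nor F = T
(~R nor (U -> P)) nand Q = T nand F = T
~((~R nor (U -> P)) nand Q) = ~T = F
Thus Statement 1 is false.

Statement 2: In symbols: (((~P -> R) -> ~U) xor S) | (~Q -> U)

~P = ~F = T
~P -> R = T -> T = T
~U = ~T = F
(~P -> R) -> ~U = T -> F = F
((~P -> R) -> ~U) xor S = F xor F = F
~Q = ~F = T
~Q -> U = T -> T = T
(((~P -> R) -> ~U) xor S) | (~Q -> U) = F | T = T
So Statement 2 is true.

Statement 1 false; Statement 2 true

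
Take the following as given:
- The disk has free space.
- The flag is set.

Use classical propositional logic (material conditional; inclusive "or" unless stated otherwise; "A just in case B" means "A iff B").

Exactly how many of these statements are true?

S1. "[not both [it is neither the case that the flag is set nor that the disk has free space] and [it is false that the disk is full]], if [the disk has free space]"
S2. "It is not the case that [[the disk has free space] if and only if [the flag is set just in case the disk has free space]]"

1

Let P = "the disk is full" (F), Q = "the flag is set" (T).

S1: This is ¬P → ((Q ↓ ¬P) ↑ ¬P).

¬P = ¬F = T
¬P = ¬F = T
Q ↓ ¬P = T ↓ T = F
¬P = ¬F = T
(Q ↓ ¬P) ↑ ¬P = F ↑ T = T
¬P → ((Q ↓ ¬P) ↑ ¬P) = T → T = T
Thus S1 is true.

S2: In symbols: ¬(¬P ↔ (Q ↔ ¬P))

¬P = ¬F = T
¬P = ¬F = T
Q ↔ ¬P = T ↔ T = T
¬P ↔ (Q ↔ ¬P) = T ↔ T = T
¬(¬P ↔ (Q ↔ ¬P)) = ¬T = F
Hence S2 is false.

Count: 1.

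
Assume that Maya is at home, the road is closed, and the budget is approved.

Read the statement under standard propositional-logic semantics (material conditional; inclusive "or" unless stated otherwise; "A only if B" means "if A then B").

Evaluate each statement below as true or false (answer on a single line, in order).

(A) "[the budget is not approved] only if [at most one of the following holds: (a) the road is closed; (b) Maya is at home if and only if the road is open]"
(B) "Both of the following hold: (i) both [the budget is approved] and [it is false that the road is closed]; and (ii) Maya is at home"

(A) T, (B) F

Let N = "the budget is approved" (T), K = "the road is closed" (T), D = "Maya is at home" (T).

(A): Parsed as ~N -> (K nand (D <-> ~K))

~N = ~T = F
~K = ~T = F
D <-> ~K = T <-> F = F
K nand (D <-> ~K) = T nand F = T
~N -> (K nand (D <-> ~K)) = F -> T = T
Thus (A) is true.

(B): This is (N & ~K) & D.

~K = ~T = F
N & ~K = T & F = F
(N & ~K) & D = F & T = F
Thus (B) is false.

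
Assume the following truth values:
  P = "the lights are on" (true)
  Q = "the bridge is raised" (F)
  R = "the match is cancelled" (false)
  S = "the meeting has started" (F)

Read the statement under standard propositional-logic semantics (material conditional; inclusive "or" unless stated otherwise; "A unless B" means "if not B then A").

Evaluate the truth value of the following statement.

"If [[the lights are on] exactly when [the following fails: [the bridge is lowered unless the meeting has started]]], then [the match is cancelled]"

true

In symbols: (P ↔ ¬(¬Q ∨ S)) → R

¬Q = ¬F = T
¬Q ∨ S = T ∨ F = T
¬(¬Q ∨ S) = ¬T = F
P ↔ ¬(¬Q ∨ S) = T ↔ F = F
(P ↔ ¬(¬Q ∨ S)) → R = F → F = T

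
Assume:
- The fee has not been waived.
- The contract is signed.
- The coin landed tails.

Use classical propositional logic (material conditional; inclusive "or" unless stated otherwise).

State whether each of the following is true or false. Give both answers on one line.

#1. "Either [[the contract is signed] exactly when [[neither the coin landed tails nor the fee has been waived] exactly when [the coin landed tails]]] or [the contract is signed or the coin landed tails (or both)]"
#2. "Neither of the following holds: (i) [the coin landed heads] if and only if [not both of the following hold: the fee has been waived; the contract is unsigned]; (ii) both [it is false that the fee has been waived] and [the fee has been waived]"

Let K = "the contract is signed" (True), V = "the coin landed heads" (False), G = "the fee has been waived" (False).

#1: Parsed as (K iff ((not V nor G) iff not V)) or (K or not V)

not V = not False = True
not V nor G = True nor False = False
not V = not False = True
(not V nor G) iff not V = False iff True = False
K iff ((not V nor G) iff not V) = True iff False = False
not V = not False = True
K or not V = True or True = True
(K iff ((not V nor G) iff not V)) or (K or not V) = False or True = True
Hence #1 is true.

#2: Formalization: (V iff (G nand not K)) nor (not G and G)

not K = not True = False
G nand not K = False nand False = True
V iff (G nand not K) = False iff True = False
not G = not False = True
not G and G = True and False = False
(V iff (G nand not K)) nor (not G and G) = False nor False = True
So #2 is true.

#1 T, #2 T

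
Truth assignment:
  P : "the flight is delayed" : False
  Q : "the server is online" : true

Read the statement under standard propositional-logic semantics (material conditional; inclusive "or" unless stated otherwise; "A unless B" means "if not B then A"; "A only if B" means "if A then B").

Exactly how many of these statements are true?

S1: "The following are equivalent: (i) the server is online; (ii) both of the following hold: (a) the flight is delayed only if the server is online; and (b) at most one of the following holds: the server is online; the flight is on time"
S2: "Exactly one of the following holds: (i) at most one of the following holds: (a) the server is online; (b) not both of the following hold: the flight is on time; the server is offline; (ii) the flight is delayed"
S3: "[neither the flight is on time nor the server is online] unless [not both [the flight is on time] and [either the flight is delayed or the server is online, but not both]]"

S1: Formalization: Q iff ((P -> Q) and (Q nand not P))

P -> Q = False -> True = True
not P = not False = True
Q nand not P = True nand True = False
(P -> Q) and (Q nand not P) = True and False = False
Q iff ((P -> Q) and (Q nand not P)) = True iff False = False
So S1 is false.

S2: In symbols: (Q nand (not P nand not Q)) xor P

not P = not False = True
not Q = not True = False
not P nand not Q = True nand False = True
Q nand (not P nand not Q) = True nand True = False
(Q nand (not P nand not Q)) xor P = False xor False = False
So S2 is false.

S3: Formalization: (not P nor Q) or (not P nand (P xor Q))

not P = not False = True
not P nor Q = True nor True = False
not P = not False = True
P xor Q = False xor True = True
not P nand (P xor Q) = True nand True = False
(not P nor Q) or (not P nand (P xor Q)) = False or False = False
Hence S3 is false.

True statements: 0 (none).

0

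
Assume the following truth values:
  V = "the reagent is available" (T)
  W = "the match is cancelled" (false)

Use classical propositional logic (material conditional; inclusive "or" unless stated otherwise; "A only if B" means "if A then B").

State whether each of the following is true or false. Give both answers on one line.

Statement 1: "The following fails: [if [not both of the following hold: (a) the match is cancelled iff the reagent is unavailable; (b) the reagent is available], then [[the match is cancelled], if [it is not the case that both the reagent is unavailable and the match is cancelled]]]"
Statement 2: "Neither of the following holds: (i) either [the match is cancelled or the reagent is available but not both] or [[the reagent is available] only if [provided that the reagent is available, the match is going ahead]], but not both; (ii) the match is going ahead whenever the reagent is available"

Statement 1 false, Statement 2 false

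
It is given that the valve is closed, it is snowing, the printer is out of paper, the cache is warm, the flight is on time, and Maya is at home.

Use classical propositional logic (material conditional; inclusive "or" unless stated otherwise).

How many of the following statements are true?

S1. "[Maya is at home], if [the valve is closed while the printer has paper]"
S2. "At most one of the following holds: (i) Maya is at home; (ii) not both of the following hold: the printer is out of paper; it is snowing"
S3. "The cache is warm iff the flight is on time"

3

Let M = "the valve is open" (F), H = "the printer has paper" (F), P = "Maya is at home" (T), W = "it is snowing" (T), K = "the cache is warm" (T), D = "the flight is delayed" (F).

S1: In symbols: (¬M ∧ H) → P

¬M = ¬F = T
¬M ∧ H = T ∧ F = F
(¬M ∧ H) → P = F → T = T
Hence S1 is true.

S2: This is P ↑ (¬H ↑ W).

¬H = ¬F = T
¬H ↑ W = T ↑ T = F
P ↑ (¬H ↑ W) = T ↑ F = T
Thus S2 is true.

S3: This is K ↔ ¬D.

¬D = ¬F = T
K ↔ ¬D = T ↔ T = T
Thus S3 is true.

Count: 3.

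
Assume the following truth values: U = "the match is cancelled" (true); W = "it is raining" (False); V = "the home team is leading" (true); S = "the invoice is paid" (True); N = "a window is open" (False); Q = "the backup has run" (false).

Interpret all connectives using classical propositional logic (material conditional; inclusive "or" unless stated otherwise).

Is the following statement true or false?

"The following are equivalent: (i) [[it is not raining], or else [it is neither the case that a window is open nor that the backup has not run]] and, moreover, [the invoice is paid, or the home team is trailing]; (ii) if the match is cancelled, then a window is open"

Parsed as ((~W | (N nor ~Q)) & (S | ~V)) <-> (U -> N)

~W = ~F = T
~Q = ~F = T
N nor ~Q = F nor T = F
~W | (N nor ~Q) = T | F = T
~V = ~T = F
S | ~V = T | F = T
(~W | (N nor ~Q)) & (S | ~V) = T & T = T
U -> N = T -> F = F
((~W | (N nor ~Q)) & (S | ~V)) <-> (U -> N) = T <-> F = F

false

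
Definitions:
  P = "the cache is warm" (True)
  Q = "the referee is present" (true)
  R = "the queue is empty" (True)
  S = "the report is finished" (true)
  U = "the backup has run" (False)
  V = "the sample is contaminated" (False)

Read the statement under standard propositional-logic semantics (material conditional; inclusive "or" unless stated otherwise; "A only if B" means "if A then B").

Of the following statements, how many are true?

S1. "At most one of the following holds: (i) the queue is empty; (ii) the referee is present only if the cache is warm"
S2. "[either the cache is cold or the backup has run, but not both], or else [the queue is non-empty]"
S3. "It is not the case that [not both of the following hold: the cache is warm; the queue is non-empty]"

0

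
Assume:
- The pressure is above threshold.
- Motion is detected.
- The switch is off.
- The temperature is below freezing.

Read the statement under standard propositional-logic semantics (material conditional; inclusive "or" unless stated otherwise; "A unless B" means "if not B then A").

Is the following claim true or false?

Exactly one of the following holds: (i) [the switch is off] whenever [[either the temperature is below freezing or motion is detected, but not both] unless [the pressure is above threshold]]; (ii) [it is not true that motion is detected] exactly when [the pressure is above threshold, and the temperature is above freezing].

Let H = "the temperature is below freezing" (True), P = "motion is detected" (True), M = "the pressure is above threshold" (True), K = "the switch is on" (False).
Formalization: (((H xor P) or M) -> not K) xor (not P iff (M and not H))

H xor P = True xor True = False
(H xor P) or M = False or True = True
not K = not False = True
((H xor P) or M) -> not K = True -> True = True
not P = not True = False
not H = not True = False
M and not H = True and False = False
not P iff (M and not H) = False iff False = True
(((H xor P) or M) -> not K) xor (not P iff (M and not H)) = True xor True = False

False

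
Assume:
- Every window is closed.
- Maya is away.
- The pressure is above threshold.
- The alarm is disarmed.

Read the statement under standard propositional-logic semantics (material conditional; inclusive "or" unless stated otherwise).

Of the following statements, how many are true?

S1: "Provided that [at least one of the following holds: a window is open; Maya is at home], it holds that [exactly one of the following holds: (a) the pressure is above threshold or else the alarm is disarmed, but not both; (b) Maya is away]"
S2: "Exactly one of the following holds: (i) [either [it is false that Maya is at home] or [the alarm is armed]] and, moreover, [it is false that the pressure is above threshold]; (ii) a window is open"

Let P = "a window is open" (F), Q = "Maya is at home" (F), R = "the pressure is above threshold" (T), S = "the alarm is armed" (F).

S1: In symbols: (P ∨ Q) → ((R ⊕ ¬S) ⊕ ¬Q)

P ∨ Q = F ∨ F = F
¬S = ¬F = T
R ⊕ ¬S = T ⊕ T = F
¬Q = ¬F = T
(R ⊕ ¬S) ⊕ ¬Q = F ⊕ T = T
(P ∨ Q) → ((R ⊕ ¬S) ⊕ ¬Q) = F → T = T
Thus S1 is true.

S2: In symbols: ((¬Q ∨ S) ∧ ¬R) ⊕ P

¬Q = ¬F = T
¬Q ∨ S = T ∨ F = T
¬R = ¬T = F
(¬Q ∨ S) ∧ ¬R = T ∧ F = F
((¬Q ∨ S) ∧ ¬R) ⊕ P = F ⊕ F = F
Thus S2 is false.

True statements: 1 (S1).

1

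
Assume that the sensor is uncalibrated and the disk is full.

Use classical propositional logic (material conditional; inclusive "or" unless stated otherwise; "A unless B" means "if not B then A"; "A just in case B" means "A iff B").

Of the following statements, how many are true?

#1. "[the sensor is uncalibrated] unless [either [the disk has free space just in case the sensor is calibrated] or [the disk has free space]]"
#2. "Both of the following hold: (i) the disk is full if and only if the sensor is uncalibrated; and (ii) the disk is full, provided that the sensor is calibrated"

2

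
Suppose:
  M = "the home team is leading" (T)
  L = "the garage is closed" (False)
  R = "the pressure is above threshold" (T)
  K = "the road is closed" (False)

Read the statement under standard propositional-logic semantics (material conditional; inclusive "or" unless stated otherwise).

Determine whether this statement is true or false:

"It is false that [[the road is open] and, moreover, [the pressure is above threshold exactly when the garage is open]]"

false

Formalization: ~(~K & (R <-> ~L))

~K = ~F = T
~L = ~F = T
R <-> ~L = T <-> T = T
~K & (R <-> ~L) = T & T = T
~(~K & (R <-> ~L)) = ~T = F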